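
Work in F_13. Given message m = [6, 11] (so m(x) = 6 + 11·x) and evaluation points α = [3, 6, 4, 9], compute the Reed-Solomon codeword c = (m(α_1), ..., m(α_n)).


c = [0, 7, 11, 1]

Message polynomial: m(x) = 6 + 11·x (mod 13).
For each evaluation point α_i, compute m(α_i) mod 13:
  α_1 = 3: Horner steps 11 → 0, so m(3) = 0.
  α_2 = 6: Horner steps 11 → 7, so m(6) = 7.
  α_3 = 4: Horner steps 11 → 11, so m(4) = 11.
  α_4 = 9: Horner steps 11 → 1, so m(9) = 1.
Codeword c = [0, 7, 11, 1] ∈ F_13^4.


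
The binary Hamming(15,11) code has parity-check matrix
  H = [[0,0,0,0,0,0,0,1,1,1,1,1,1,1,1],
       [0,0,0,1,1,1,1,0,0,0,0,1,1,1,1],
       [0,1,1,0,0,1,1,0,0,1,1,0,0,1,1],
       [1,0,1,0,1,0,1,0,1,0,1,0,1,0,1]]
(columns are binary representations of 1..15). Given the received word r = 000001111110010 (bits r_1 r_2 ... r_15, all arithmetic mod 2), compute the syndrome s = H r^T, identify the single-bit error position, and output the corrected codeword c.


s = (1, 1, 1, 1)^T, error position = 15, corrected codeword c = 000001111110011

Compute s = H r^T mod 2 one row at a time:
  s_1 = 1 + 1 + 1 + 1 + 0 + 0 + 1 + 0 = 5 ≡ 1 (mod 2).
  s_2 = 0 + 0 + 1 + 1 + 0 + 0 + 1 + 0 = 3 ≡ 1 (mod 2).
  s_3 = 0 + 0 + 1 + 1 + 1 + 1 + 1 + 0 = 5 ≡ 1 (mod 2).
  s_4 = 0 + 0 + 0 + 1 + 1 + 1 + 0 + 0 = 3 ≡ 1 (mod 2).
s = (1, 1, 1, 1)^T — this equals column 15 of H (binary 1111), so error is at position 15.
Correct: flip bit 15 of r = 000001111110010 to get c = 000001111110011.


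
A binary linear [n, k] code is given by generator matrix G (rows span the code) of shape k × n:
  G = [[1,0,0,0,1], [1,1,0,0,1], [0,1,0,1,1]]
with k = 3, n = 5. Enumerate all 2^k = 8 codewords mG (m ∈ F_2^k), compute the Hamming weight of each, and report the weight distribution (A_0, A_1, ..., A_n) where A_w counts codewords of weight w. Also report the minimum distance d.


Weight distribution: A_0 = 1, A_1 = 1, A_2 = 3, A_3 = 3. Minimum distance d = 1.

Enumerate all 2^3 = 8 messages m ∈ F_2^3.
For each, compute codeword c = mG in F_2^5, then tally its weight.
  m = 000 → c = 00000, weight = 0.
  m = 100 → c = 10001, weight = 2.
  m = 010 → c = 11001, weight = 3.
  m = 110 → c = 01000, weight = 1.
  m = 001 → c = 01011, weight = 3.
  m = 101 → c = 11010, weight = 3.
  m = 011 → c = 10010, weight = 2.
  m = 111 → c = 00011, weight = 2.
Tally weights:
  weight 0: 1 codewords.
  weight 1: 1 codewords.
  weight 2: 3 codewords.
  weight 3: 3 codewords.
Minimum distance d = smallest w > 0 with A_w > 0 = 1.
Sanity: Σ A_w = 8 = 2^3 = 8 ✓.


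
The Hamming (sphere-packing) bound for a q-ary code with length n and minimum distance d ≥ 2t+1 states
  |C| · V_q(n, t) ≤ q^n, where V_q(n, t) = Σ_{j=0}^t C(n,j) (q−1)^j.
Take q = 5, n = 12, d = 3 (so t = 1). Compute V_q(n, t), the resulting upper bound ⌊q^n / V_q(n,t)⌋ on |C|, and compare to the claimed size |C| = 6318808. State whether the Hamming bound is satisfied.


V_q(n, t) = 49, q^n = 244140625, Hamming bound = 4982461, |C| = 6318808 > bound (violated).

Step 1: Compute V_q(n, t) = Σ_{j=0}^1 C(n, j) (q−1)^j.
  j = 0: C(12,0)·(4)^0 = 1·1 = 1.
  j = 1: C(12,1)·(4)^1 = 12·4 = 48.
  V_q(n, t) = 1 + 48 = 49.
Step 2: q^n = 5^12 = 244140625.
Step 3: Hamming bound ⌊q^n / V_q(n,t)⌋ = ⌊244140625/49⌋ = 4982461.
Step 4: Compare |C| = 6318808 to 4982461: violated.
The claimed |C| lies above the Hamming bound, so no 5-ary code of length 12 with d ≥ 3 can have 6318808 codewords.


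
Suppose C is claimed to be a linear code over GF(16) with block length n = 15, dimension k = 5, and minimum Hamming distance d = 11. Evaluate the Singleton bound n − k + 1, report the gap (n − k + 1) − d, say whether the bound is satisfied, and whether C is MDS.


Singleton RHS = n − k + 1 = 11, slack = 0, bound satisfied, MDS.

Singleton bound: d ≤ n − k + 1.
Here n = 15, k = 5, so n − k + 1 = 11.
Given d = 11, check d ≤ 11: YES.
Slack = (n − k + 1) − d = 0.
The code is MDS (slack = 0).
Description: the claimed parameters are [15, 5, 11]_16; such a code would be MDS (meets Singleton bound).


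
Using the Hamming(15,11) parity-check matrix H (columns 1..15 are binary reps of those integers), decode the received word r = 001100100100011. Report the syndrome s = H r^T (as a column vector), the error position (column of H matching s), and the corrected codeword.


s = (1, 0, 1, 1)^T, error position = 11, corrected codeword c = 001100100110011

Compute s = H r^T mod 2 one row at a time:
  s_1 = 0 + 0 + 1 + 0 + 0 + 0 + 1 + 1 = 3 ≡ 1 (mod 2).
  s_2 = 1 + 0 + 0 + 1 + 0 + 0 + 1 + 1 = 4 ≡ 0 (mod 2).
  s_3 = 0 + 1 + 0 + 1 + 1 + 0 + 1 + 1 = 5 ≡ 1 (mod 2).
  s_4 = 0 + 1 + 0 + 1 + 0 + 0 + 0 + 1 = 3 ≡ 1 (mod 2).
s = (1, 0, 1, 1)^T — this equals column 11 of H (binary 1011), so error is at position 11.
Correct: flip bit 11 of r = 001100100100011 to get c = 001100100110011.


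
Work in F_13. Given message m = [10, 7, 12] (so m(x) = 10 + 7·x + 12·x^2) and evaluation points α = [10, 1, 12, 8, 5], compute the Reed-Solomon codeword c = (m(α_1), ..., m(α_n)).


c = [6, 3, 2, 2, 7]

Message polynomial: m(x) = 10 + 7·x + 12·x^2 (mod 13).
For each evaluation point α_i, compute m(α_i) mod 13:
  α_1 = 10: Horner steps 12 → 10 → 6, so m(10) = 6.
  α_2 = 1: Horner steps 12 → 6 → 3, so m(1) = 3.
  α_3 = 12: Horner steps 12 → 8 → 2, so m(12) = 2.
  α_4 = 8: Horner steps 12 → 12 → 2, so m(8) = 2.
  α_5 = 5: Horner steps 12 → 2 → 7, so m(5) = 7.
Codeword c = [6, 3, 2, 2, 7] ∈ F_13^5.


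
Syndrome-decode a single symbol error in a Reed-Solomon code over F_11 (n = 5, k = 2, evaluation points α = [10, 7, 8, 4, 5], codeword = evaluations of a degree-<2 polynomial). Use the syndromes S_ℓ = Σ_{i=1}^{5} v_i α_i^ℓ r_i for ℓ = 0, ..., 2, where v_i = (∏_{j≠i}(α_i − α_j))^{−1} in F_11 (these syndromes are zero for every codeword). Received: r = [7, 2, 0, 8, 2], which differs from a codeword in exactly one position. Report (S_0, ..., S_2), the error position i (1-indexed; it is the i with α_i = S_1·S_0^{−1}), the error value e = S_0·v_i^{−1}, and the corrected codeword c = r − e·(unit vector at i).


S = (6, 8, 7), error at position 5, error magnitude e = 7, c = [7, 2, 0, 8, 6].

Step 1: column multipliers v_i = (∏_{j≠i}(α_i − α_j))^{−1} mod 11.
  i = 1 (α = 10): (10−7)(10−8)(10−4)(10−5) = 3·2·6·5 = 180 ≡ 4, so v_1 = 4^{−1} = 3 (mod 11).
  i = 2 (α = 7): (7−10)(7−8)(7−4)(7−5) = (−3)·(−1)·3·2 = 18 ≡ 7, so v_2 = 7^{−1} = 8 (mod 11).
  i = 3 (α = 8): (8−10)(8−7)(8−4)(8−5) = (−2)·1·4·3 = −24 ≡ 9, so v_3 = 9^{−1} = 5 (mod 11).
  i = 4 (α = 4): (4−10)(4−7)(4−8)(4−5) = (−6)·(−3)·(−4)·(−1) = 72 ≡ 6, so v_4 = 6^{−1} = 2 (mod 11).
  i = 5 (α = 5): (5−10)(5−7)(5−8)(5−4) = (−5)·(−2)·(−3)·1 = −30 ≡ 3, so v_5 = 3^{−1} = 4 (mod 11).
  v = [3, 8, 5, 2, 4].
Step 2: syndromes of r = [7, 2, 0, 8, 2] (all sums mod 11).
  S_0 = Σ v_i r_i = 3·7 + 8·2 + 5·0 + 2·8 + 4·2 = 61 ≡ 6.
  S_1 = Σ v_i α_i r_i = 3·10·7 + 8·7·2 + 5·8·0 + 2·4·8 + 4·5·2 = 426 ≡ 8.
  α_i^2 mod 11 = [1, 5, 9, 5, 3].
  S_2 = Σ v_i α_i^2 r_i = 3·1·7 + 8·5·2 + 5·9·0 + 2·5·8 + 4·3·2 = 205 ≡ 7.
  S = (6, 8, 7) ≠ 0, so r is not a codeword (an error is present).
Step 3: locate the error. For a single error e at position i, S_ℓ = v_i·e·α_i^ℓ, so α_err = S_1/S_0.
  S_0^{−1} = 6^{−1} = 2 (mod 11), so α_err = 8·2 = 16 ≡ 5 = α_5. Error position i = 5.
  Consistency check: S_2/S_1 = 7·7 = 49 ≡ 5 = α_err ✓ (single-error assumption holds).
Step 4: error magnitude e = S_0/v_5 = S_0·∏_{j≠5}(α_5 − α_j) = 6·3 = 18 ≡ 7 (mod 11).
Step 5: correct position 5: c_5 = r_5 − e = 2 − 7 ≡ 6 (mod 11). Hence c = [7, 2, 0, 8, 6].
  Check: interpolating c through the α_i gives m(x) = 5 + 9·x (degree < 2) with m(α_i) = c_i for every i, so c is indeed a codeword.


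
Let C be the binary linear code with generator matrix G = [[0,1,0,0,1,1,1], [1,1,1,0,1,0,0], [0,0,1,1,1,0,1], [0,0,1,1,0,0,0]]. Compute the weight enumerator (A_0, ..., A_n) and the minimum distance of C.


Weight distribution: A_0 = 1, A_2 = 3, A_4 = 11, A_6 = 1. Minimum distance d = 2.

Enumerate all 2^4 = 16 messages m ∈ F_2^4.
For each, compute codeword c = mG in F_2^7, then tally its weight.
  m = 0000 → c = 0000000, weight = 0.
  m = 1000 → c = 0100111, weight = 4.
  m = 0100 → c = 1110100, weight = 4.
  m = 1100 → c = 1010011, weight = 4.
  m = 0010 → c = 0011101, weight = 4.
  m = 1010 → c = 0111010, weight = 4.
  m = 0110 → c = 1101001, weight = 4.
  m = 1110 → c = 1001110, weight = 4.
  m = 0001 → c = 0011000, weight = 2.
  m = 1001 → c = 0111111, weight = 6.
  m = 0101 → c = 1101100, weight = 4.
  m = 1101 → c = 1001011, weight = 4.
  m = 0011 → c = 0000101, weight = 2.
  m = 1011 → c = 0100010, weight = 2.
  m = 0111 → c = 1110001, weight = 4.
  m = 1111 → c = 1010110, weight = 4.
Tally weights:
  weight 0: 1 codewords.
  weight 2: 3 codewords.
  weight 4: 11 codewords.
  weight 6: 1 codewords.
Minimum distance d = smallest w > 0 with A_w > 0 = 2.
Sanity: Σ A_w = 16 = 2^4 = 16 ✓.


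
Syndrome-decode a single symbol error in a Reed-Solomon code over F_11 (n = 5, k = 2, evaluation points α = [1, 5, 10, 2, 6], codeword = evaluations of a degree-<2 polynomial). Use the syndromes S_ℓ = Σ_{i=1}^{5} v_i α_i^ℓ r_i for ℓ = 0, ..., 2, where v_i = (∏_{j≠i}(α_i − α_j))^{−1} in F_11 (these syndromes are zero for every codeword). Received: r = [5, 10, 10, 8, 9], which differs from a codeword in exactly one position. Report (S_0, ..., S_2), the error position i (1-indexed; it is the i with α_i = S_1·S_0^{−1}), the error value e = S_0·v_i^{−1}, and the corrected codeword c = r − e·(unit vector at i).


S = (3, 4, 9), error at position 2, error magnitude e = 4, c = [5, 6, 10, 8, 9].

Step 1: column multipliers v_i = (∏_{j≠i}(α_i − α_j))^{−1} mod 11.
  i = 1 (α = 1): (1−5)(1−10)(1−2)(1−6) = (−4)·(−9)·(−1)·(−5) = 180 ≡ 4, so v_1 = 4^{−1} = 3 (mod 11).
  i = 2 (α = 5): (5−1)(5−10)(5−2)(5−6) = 4·(−5)·3·(−1) = 60 ≡ 5, so v_2 = 5^{−1} = 9 (mod 11).
  i = 3 (α = 10): (10−1)(10−5)(10−2)(10−6) = 9·5·8·4 = 1440 ≡ 10, so v_3 = 10^{−1} = 10 (mod 11).
  i = 4 (α = 2): (2−1)(2−5)(2−10)(2−6) = 1·(−3)·(−8)·(−4) = −96 ≡ 3, so v_4 = 3^{−1} = 4 (mod 11).
  i = 5 (α = 6): (6−1)(6−5)(6−10)(6−2) = 5·1·(−4)·4 = −80 ≡ 8, so v_5 = 8^{−1} = 7 (mod 11).
  v = [3, 9, 10, 4, 7].
Step 2: syndromes of r = [5, 10, 10, 8, 9] (all sums mod 11).
  S_0 = Σ v_i r_i = 3·5 + 9·10 + 10·10 + 4·8 + 7·9 = 300 ≡ 3.
  S_1 = Σ v_i α_i r_i = 3·1·5 + 9·5·10 + 10·10·10 + 4·2·8 + 7·6·9 = 1907 ≡ 4.
  α_i^2 mod 11 = [1, 3, 1, 4, 3].
  S_2 = Σ v_i α_i^2 r_i = 3·1·5 + 9·3·10 + 10·1·10 + 4·4·8 + 7·3·9 = 702 ≡ 9.
  S = (3, 4, 9) ≠ 0, so r is not a codeword (an error is present).
Step 3: locate the error. For a single error e at position i, S_ℓ = v_i·e·α_i^ℓ, so α_err = S_1/S_0.
  S_0^{−1} = 3^{−1} = 4 (mod 11), so α_err = 4·4 = 16 ≡ 5 = α_2. Error position i = 2.
  Consistency check: S_2/S_1 = 9·3 = 27 ≡ 5 = α_err ✓ (single-error assumption holds).
Step 4: error magnitude e = S_0/v_2 = S_0·∏_{j≠2}(α_2 − α_j) = 3·5 = 15 ≡ 4 (mod 11).
Step 5: correct position 2: c_2 = r_2 − e = 10 − 4 ≡ 6 (mod 11). Hence c = [5, 6, 10, 8, 9].
  Check: interpolating c through the α_i gives m(x) = 2 + 3·x (degree < 2) with m(α_i) = c_i for every i, so c is indeed a codeword.


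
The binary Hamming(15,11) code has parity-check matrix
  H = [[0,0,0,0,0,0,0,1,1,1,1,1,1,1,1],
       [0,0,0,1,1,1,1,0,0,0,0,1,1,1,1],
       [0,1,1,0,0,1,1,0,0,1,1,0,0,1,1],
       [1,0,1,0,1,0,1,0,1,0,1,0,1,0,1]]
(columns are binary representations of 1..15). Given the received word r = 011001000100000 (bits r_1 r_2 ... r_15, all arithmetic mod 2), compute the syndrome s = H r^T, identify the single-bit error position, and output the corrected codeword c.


s = (1, 1, 0, 1)^T, error position = 13, corrected codeword c = 011001000100100

Compute s = H r^T mod 2 one row at a time:
  s_1 = 0 + 0 + 1 + 0 + 0 + 0 + 0 + 0 = 1 ≡ 1 (mod 2).
  s_2 = 0 + 0 + 1 + 0 + 0 + 0 + 0 + 0 = 1 ≡ 1 (mod 2).
  s_3 = 1 + 1 + 1 + 0 + 1 + 0 + 0 + 0 = 4 ≡ 0 (mod 2).
  s_4 = 0 + 1 + 0 + 0 + 0 + 0 + 0 + 0 = 1 ≡ 1 (mod 2).
s = (1, 1, 0, 1)^T — this equals column 13 of H (binary 1101), so error is at position 13.
Correct: flip bit 13 of r = 011001000100000 to get c = 011001000100100.


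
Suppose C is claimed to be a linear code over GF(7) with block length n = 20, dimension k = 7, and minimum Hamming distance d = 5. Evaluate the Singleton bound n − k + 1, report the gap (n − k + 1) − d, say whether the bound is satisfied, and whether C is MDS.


Singleton RHS = n − k + 1 = 14, slack = 9, bound satisfied, not MDS.

Singleton bound: d ≤ n − k + 1.
Here n = 20, k = 7, so n − k + 1 = 14.
Given d = 5, check d ≤ 14: YES.
Slack = (n − k + 1) − d = 9.
The code is NOT MDS (slack = 9 > 0).
Description: the claimed parameters are [20, 7, 5]_7; such a code would be non-MDS.


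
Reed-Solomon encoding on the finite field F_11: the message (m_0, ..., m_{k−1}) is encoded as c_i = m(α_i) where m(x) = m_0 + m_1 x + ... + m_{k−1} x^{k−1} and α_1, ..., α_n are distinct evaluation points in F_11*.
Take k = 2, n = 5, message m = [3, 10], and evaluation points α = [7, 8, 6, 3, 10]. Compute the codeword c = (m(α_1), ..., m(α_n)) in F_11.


c = [7, 6, 8, 0, 4]

Message polynomial: m(x) = 3 + 10·x (mod 11).
For each evaluation point α_i, compute m(α_i) mod 11:
  α_1 = 7: Horner steps 10 → 7, so m(7) = 7.
  α_2 = 8: Horner steps 10 → 6, so m(8) = 6.
  α_3 = 6: Horner steps 10 → 8, so m(6) = 8.
  α_4 = 3: Horner steps 10 → 0, so m(3) = 0.
  α_5 = 10: Horner steps 10 → 4, so m(10) = 4.
Codeword c = [7, 6, 8, 0, 4] ∈ F_11^5.


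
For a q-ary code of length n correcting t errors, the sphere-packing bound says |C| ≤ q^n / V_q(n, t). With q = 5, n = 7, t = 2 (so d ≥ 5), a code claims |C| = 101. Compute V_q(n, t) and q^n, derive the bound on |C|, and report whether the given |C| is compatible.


V_q(n, t) = 365, q^n = 78125, Hamming bound = 214, |C| = 101 ≤ bound (satisfied).

Step 1: Compute V_q(n, t) = Σ_{j=0}^2 C(n, j) (q−1)^j.
  j = 0: C(7,0)·(4)^0 = 1·1 = 1.
  j = 1: C(7,1)·(4)^1 = 7·4 = 28.
  j = 2: C(7,2)·(4)^2 = 21·16 = 336.
  V_q(n, t) = 1 + 28 + 336 = 365.
Step 2: q^n = 5^7 = 78125.
Step 3: Hamming bound ⌊q^n / V_q(n,t)⌋ = ⌊78125/365⌋ = 214.
Step 4: Compare |C| = 101 to 214: satisfied.
The claimed |C| lies below the Hamming bound.


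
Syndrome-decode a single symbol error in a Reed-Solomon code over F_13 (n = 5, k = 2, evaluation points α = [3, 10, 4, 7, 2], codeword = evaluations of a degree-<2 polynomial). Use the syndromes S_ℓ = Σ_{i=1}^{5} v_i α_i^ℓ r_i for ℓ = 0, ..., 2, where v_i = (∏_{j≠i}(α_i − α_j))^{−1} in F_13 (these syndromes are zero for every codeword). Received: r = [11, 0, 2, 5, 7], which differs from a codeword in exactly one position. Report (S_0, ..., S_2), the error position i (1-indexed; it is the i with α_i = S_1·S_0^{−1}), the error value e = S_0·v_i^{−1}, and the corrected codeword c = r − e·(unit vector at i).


S = (2, 1, 7), error at position 4, error magnitude e = 4, c = [11, 0, 2, 1, 7].

Step 1: column multipliers v_i = (∏_{j≠i}(α_i − α_j))^{−1} mod 13.
  i = 1 (α = 3): (3−10)(3−4)(3−7)(3−2) = (−7)·(−1)·(−4)·1 = −28 ≡ 11, so v_1 = 11^{−1} = 6 (mod 13).
  i = 2 (α = 10): (10−3)(10−4)(10−7)(10−2) = 7·6·3·8 = 1008 ≡ 7, so v_2 = 7^{−1} = 2 (mod 13).
  i = 3 (α = 4): (4−3)(4−10)(4−7)(4−2) = 1·(−6)·(−3)·2 = 36 ≡ 10, so v_3 = 10^{−1} = 4 (mod 13).
  i = 4 (α = 7): (7−3)(7−10)(7−4)(7−2) = 4·(−3)·3·5 = −180 ≡ 2, so v_4 = 2^{−1} = 7 (mod 13).
  i = 5 (α = 2): (2−3)(2−10)(2−4)(2−7) = (−1)·(−8)·(−2)·(−5) = 80 ≡ 2, so v_5 = 2^{−1} = 7 (mod 13).
  v = [6, 2, 4, 7, 7].
Step 2: syndromes of r = [11, 0, 2, 5, 7] (all sums mod 13).
  S_0 = Σ v_i r_i = 6·11 + 2·0 + 4·2 + 7·5 + 7·7 = 158 ≡ 2.
  S_1 = Σ v_i α_i r_i = 6·3·11 + 2·10·0 + 4·4·2 + 7·7·5 + 7·2·7 = 573 ≡ 1.
  α_i^2 mod 13 = [9, 9, 3, 10, 4].
  S_2 = Σ v_i α_i^2 r_i = 6·9·11 + 2·9·0 + 4·3·2 + 7·10·5 + 7·4·7 = 1164 ≡ 7.
  S = (2, 1, 7) ≠ 0, so r is not a codeword (an error is present).
Step 3: locate the error. For a single error e at position i, S_ℓ = v_i·e·α_i^ℓ, so α_err = S_1/S_0.
  S_0^{−1} = 2^{−1} = 7 (mod 13), so α_err = 1·7 = 7 ≡ 7 = α_4. Error position i = 4.
  Consistency check: S_2/S_1 = 7·1 = 7 ≡ 7 = α_err ✓ (single-error assumption holds).
Step 4: error magnitude e = S_0/v_4 = S_0·∏_{j≠4}(α_4 − α_j) = 2·2 = 4 ≡ 4 (mod 13).
Step 5: correct position 4: c_4 = r_4 − e = 5 − 4 ≡ 1 (mod 13). Hence c = [11, 0, 2, 1, 7].
  Check: interpolating c through the α_i gives m(x) = 12 + 4·x (degree < 2) with m(α_i) = c_i for every i, so c is indeed a codeword.


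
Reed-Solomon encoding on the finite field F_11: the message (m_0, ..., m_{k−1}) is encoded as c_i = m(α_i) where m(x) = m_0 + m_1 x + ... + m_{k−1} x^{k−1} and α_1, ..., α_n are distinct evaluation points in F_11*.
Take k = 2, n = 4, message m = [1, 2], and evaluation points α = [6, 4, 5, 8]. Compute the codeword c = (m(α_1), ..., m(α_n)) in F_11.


c = [2, 9, 0, 6]

Message polynomial: m(x) = 1 + 2·x (mod 11).
For each evaluation point α_i, compute m(α_i) mod 11:
  α_1 = 6: Horner steps 2 → 2, so m(6) = 2.
  α_2 = 4: Horner steps 2 → 9, so m(4) = 9.
  α_3 = 5: Horner steps 2 → 0, so m(5) = 0.
  α_4 = 8: Horner steps 2 → 6, so m(8) = 6.
Codeword c = [2, 9, 0, 6] ∈ F_11^4.


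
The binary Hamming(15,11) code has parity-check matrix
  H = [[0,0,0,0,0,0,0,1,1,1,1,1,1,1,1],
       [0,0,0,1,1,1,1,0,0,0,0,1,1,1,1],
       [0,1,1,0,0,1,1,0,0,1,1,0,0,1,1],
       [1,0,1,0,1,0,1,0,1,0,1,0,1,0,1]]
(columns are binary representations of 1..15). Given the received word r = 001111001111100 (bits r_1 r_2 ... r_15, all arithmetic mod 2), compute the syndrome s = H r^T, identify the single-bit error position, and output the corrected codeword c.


s = (1, 1, 0, 1)^T, error position = 13, corrected codeword c = 001111001111000

Compute s = H r^T mod 2 one row at a time:
  s_1 = 0 + 1 + 1 + 1 + 1 + 1 + 0 + 0 = 5 ≡ 1 (mod 2).
  s_2 = 1 + 1 + 1 + 0 + 1 + 1 + 0 + 0 = 5 ≡ 1 (mod 2).
  s_3 = 0 + 1 + 1 + 0 + 1 + 1 + 0 + 0 = 4 ≡ 0 (mod 2).
  s_4 = 0 + 1 + 1 + 0 + 1 + 1 + 1 + 0 = 5 ≡ 1 (mod 2).
s = (1, 1, 0, 1)^T — this equals column 13 of H (binary 1101), so error is at position 13.
Correct: flip bit 13 of r = 001111001111100 to get c = 001111001111000.


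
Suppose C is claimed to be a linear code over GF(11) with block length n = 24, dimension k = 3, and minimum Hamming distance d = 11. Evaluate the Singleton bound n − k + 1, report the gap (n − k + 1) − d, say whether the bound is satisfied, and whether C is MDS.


Singleton RHS = n − k + 1 = 22, slack = 11, bound satisfied, not MDS.

Singleton bound: d ≤ n − k + 1.
Here n = 24, k = 3, so n − k + 1 = 22.
Given d = 11, check d ≤ 22: YES.
Slack = (n − k + 1) − d = 11.
The code is NOT MDS (slack = 11 > 0).
Description: the claimed parameters are [24, 3, 11]_11; such a code would be non-MDS.


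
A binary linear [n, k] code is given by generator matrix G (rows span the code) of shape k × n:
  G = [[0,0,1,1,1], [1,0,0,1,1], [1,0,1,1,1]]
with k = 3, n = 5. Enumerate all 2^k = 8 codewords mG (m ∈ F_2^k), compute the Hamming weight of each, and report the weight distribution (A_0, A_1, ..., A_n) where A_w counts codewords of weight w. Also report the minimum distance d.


Weight distribution: A_0 = 1, A_1 = 2, A_2 = 2, A_3 = 2, A_4 = 1. Minimum distance d = 1.

Enumerate all 2^3 = 8 messages m ∈ F_2^3.
For each, compute codeword c = mG in F_2^5, then tally its weight.
  m = 000 → c = 00000, weight = 0.
  m = 100 → c = 00111, weight = 3.
  m = 010 → c = 10011, weight = 3.
  m = 110 → c = 10100, weight = 2.
  m = 001 → c = 10111, weight = 4.
  m = 101 → c = 10000, weight = 1.
  m = 011 → c = 00100, weight = 1.
  m = 111 → c = 00011, weight = 2.
Tally weights:
  weight 0: 1 codewords.
  weight 1: 2 codewords.
  weight 2: 2 codewords.
  weight 3: 2 codewords.
  weight 4: 1 codewords.
Minimum distance d = smallest w > 0 with A_w > 0 = 1.
Sanity: Σ A_w = 8 = 2^3 = 8 ✓.


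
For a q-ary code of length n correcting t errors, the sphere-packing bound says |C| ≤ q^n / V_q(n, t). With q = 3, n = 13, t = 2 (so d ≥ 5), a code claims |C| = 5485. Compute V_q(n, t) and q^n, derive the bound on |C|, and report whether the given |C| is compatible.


V_q(n, t) = 339, q^n = 1594323, Hamming bound = 4703, |C| = 5485 > bound (violated).

Step 1: Compute V_q(n, t) = Σ_{j=0}^2 C(n, j) (q−1)^j.
  j = 0: C(13,0)·(2)^0 = 1·1 = 1.
  j = 1: C(13,1)·(2)^1 = 13·2 = 26.
  j = 2: C(13,2)·(2)^2 = 78·4 = 312.
  V_q(n, t) = 1 + 26 + 312 = 339.
Step 2: q^n = 3^13 = 1594323.
Step 3: Hamming bound ⌊q^n / V_q(n,t)⌋ = ⌊1594323/339⌋ = 4703.
Step 4: Compare |C| = 5485 to 4703: violated.
The claimed |C| lies above the Hamming bound, so no 3-ary code of length 13 with d ≥ 5 can have 5485 codewords.


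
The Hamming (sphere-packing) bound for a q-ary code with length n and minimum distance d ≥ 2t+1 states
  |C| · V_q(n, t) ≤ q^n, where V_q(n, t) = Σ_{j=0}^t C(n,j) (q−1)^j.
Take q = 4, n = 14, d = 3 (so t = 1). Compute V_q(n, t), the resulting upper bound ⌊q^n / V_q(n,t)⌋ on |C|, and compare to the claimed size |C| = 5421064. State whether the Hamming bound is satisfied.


V_q(n, t) = 43, q^n = 268435456, Hamming bound = 6242685, |C| = 5421064 ≤ bound (satisfied).

Step 1: Compute V_q(n, t) = Σ_{j=0}^1 C(n, j) (q−1)^j.
  j = 0: C(14,0)·(3)^0 = 1·1 = 1.
  j = 1: C(14,1)·(3)^1 = 14·3 = 42.
  V_q(n, t) = 1 + 42 = 43.
Step 2: q^n = 4^14 = 268435456.
Step 3: Hamming bound ⌊q^n / V_q(n,t)⌋ = ⌊268435456/43⌋ = 6242685.
Step 4: Compare |C| = 5421064 to 6242685: satisfied.
The claimed |C| lies below the Hamming bound.


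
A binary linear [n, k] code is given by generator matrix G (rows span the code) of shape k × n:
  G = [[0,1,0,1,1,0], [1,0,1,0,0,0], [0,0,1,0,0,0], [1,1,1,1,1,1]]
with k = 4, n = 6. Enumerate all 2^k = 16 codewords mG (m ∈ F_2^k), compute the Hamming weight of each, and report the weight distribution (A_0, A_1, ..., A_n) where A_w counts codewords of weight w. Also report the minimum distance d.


Weight distribution: A_0 = 1, A_1 = 3, A_2 = 3, A_3 = 2, A_4 = 3, A_5 = 3, A_6 = 1. Minimum distance d = 1.

Enumerate all 2^4 = 16 messages m ∈ F_2^4.
For each, compute codeword c = mG in F_2^6, then tally its weight.
  m = 0000 → c = 000000, weight = 0.
  m = 1000 → c = 010110, weight = 3.
  m = 0100 → c = 101000, weight = 2.
  m = 1100 → c = 111110, weight = 5.
  m = 0010 → c = 001000, weight = 1.
  m = 1010 → c = 011110, weight = 4.
  m = 0110 → c = 100000, weight = 1.
  m = 1110 → c = 110110, weight = 4.
  m = 0001 → c = 111111, weight = 6.
  m = 1001 → c = 101001, weight = 3.
  m = 0101 → c = 010111, weight = 4.
  m = 1101 → c = 000001, weight = 1.
  m = 0011 → c = 110111, weight = 5.
  m = 1011 → c = 100001, weight = 2.
  m = 0111 → c = 011111, weight = 5.
  m = 1111 → c = 001001, weight = 2.
Tally weights:
  weight 0: 1 codewords.
  weight 1: 3 codewords.
  weight 2: 3 codewords.
  weight 3: 2 codewords.
  weight 4: 3 codewords.
  weight 5: 3 codewords.
  weight 6: 1 codewords.
Minimum distance d = smallest w > 0 with A_w > 0 = 1.
Sanity: Σ A_w = 16 = 2^4 = 16 ✓.


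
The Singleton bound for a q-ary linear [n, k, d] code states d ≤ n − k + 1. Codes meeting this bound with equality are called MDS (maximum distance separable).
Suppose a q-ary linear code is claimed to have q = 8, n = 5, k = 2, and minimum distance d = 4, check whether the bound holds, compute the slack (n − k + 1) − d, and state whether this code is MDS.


Singleton RHS = n − k + 1 = 4, slack = 0, bound satisfied, MDS.

Singleton bound: d ≤ n − k + 1.
Here n = 5, k = 2, so n − k + 1 = 4.
Given d = 4, check d ≤ 4: YES.
Slack = (n − k + 1) − d = 0.
The code is MDS (slack = 0).
Description: the claimed parameters are [5, 2, 4]_8; such a code would be MDS (meets Singleton bound).


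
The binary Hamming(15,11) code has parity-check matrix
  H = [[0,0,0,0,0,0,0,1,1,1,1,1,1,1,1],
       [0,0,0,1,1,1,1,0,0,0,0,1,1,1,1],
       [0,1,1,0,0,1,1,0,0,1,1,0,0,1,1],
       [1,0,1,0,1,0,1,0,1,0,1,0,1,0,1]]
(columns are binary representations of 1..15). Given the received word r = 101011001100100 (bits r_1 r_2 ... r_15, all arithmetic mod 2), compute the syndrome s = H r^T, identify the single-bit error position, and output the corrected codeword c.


s = (1, 1, 1, 1)^T, error position = 15, corrected codeword c = 101011001100101

Compute s = H r^T mod 2 one row at a time:
  s_1 = 0 + 1 + 1 + 0 + 0 + 1 + 0 + 0 = 3 ≡ 1 (mod 2).
  s_2 = 0 + 1 + 1 + 0 + 0 + 1 + 0 + 0 = 3 ≡ 1 (mod 2).
  s_3 = 0 + 1 + 1 + 0 + 1 + 0 + 0 + 0 = 3 ≡ 1 (mod 2).
  s_4 = 1 + 1 + 1 + 0 + 1 + 0 + 1 + 0 = 5 ≡ 1 (mod 2).
s = (1, 1, 1, 1)^T — this equals column 15 of H (binary 1111), so error is at position 15.
Correct: flip bit 15 of r = 101011001100100 to get c = 101011001100101.


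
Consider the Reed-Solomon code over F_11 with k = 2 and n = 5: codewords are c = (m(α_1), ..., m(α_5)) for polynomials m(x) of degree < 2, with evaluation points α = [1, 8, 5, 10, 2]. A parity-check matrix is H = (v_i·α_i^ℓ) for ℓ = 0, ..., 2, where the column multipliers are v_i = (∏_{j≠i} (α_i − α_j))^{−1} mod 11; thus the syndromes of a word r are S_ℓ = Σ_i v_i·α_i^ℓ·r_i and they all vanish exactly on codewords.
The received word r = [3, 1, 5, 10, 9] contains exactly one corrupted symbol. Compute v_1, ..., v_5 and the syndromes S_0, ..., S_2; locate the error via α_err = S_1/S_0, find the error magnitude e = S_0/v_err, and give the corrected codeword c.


S = (6, 5, 6), error at position 4, error magnitude e = 8, c = [3, 1, 5, 2, 9].

Step 1: column multipliers v_i = (∏_{j≠i}(α_i − α_j))^{−1} mod 11.
  i = 1 (α = 1): (1−8)(1−5)(1−10)(1−2) = (−7)·(−4)·(−9)·(−1) = 252 ≡ 10, so v_1 = 10^{−1} = 10 (mod 11).
  i = 2 (α = 8): (8−1)(8−5)(8−10)(8−2) = 7·3·(−2)·6 = −252 ≡ 1, so v_2 = 1^{−1} = 1 (mod 11).
  i = 3 (α = 5): (5−1)(5−8)(5−10)(5−2) = 4·(−3)·(−5)·3 = 180 ≡ 4, so v_3 = 4^{−1} = 3 (mod 11).
  i = 4 (α = 10): (10−1)(10−8)(10−5)(10−2) = 9·2·5·8 = 720 ≡ 5, so v_4 = 5^{−1} = 9 (mod 11).
  i = 5 (α = 2): (2−1)(2−8)(2−5)(2−10) = 1·(−6)·(−3)·(−8) = −144 ≡ 10, so v_5 = 10^{−1} = 10 (mod 11).
  v = [10, 1, 3, 9, 10].
Step 2: syndromes of r = [3, 1, 5, 10, 9] (all sums mod 11).
  S_0 = Σ v_i r_i = 10·3 + 1·1 + 3·5 + 9·10 + 10·9 = 226 ≡ 6.
  S_1 = Σ v_i α_i r_i = 10·1·3 + 1·8·1 + 3·5·5 + 9·10·10 + 10·2·9 = 1193 ≡ 5.
  α_i^2 mod 11 = [1, 9, 3, 1, 4].
  S_2 = Σ v_i α_i^2 r_i = 10·1·3 + 1·9·1 + 3·3·5 + 9·1·10 + 10·4·9 = 534 ≡ 6.
  S = (6, 5, 6) ≠ 0, so r is not a codeword (an error is present).
Step 3: locate the error. For a single error e at position i, S_ℓ = v_i·e·α_i^ℓ, so α_err = S_1/S_0.
  S_0^{−1} = 6^{−1} = 2 (mod 11), so α_err = 5·2 = 10 ≡ 10 = α_4. Error position i = 4.
  Consistency check: S_2/S_1 = 6·9 = 54 ≡ 10 = α_err ✓ (single-error assumption holds).
Step 4: error magnitude e = S_0/v_4 = S_0·∏_{j≠4}(α_4 − α_j) = 6·5 = 30 ≡ 8 (mod 11).
Step 5: correct position 4: c_4 = r_4 − e = 10 − 8 ≡ 2 (mod 11). Hence c = [3, 1, 5, 2, 9].
  Check: interpolating c through the α_i gives m(x) = 8 + 6·x (degree < 2) with m(α_i) = c_i for every i, so c is indeed a codeword.


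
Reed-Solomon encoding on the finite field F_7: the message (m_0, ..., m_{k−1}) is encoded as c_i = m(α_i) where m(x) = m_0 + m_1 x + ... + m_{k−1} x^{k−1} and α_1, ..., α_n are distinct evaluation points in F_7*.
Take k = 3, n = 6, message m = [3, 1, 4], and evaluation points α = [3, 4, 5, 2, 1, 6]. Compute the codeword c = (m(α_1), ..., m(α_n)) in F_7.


c = [0, 1, 3, 0, 1, 6]

Message polynomial: m(x) = 3 + 1·x + 4·x^2 (mod 7).
For each evaluation point α_i, compute m(α_i) mod 7:
  α_1 = 3: Horner steps 4 → 6 → 0, so m(3) = 0.
  α_2 = 4: Horner steps 4 → 3 → 1, so m(4) = 1.
  α_3 = 5: Horner steps 4 → 0 → 3, so m(5) = 3.
  α_4 = 2: Horner steps 4 → 2 → 0, so m(2) = 0.
  α_5 = 1: Horner steps 4 → 5 → 1, so m(1) = 1.
  α_6 = 6: Horner steps 4 → 4 → 6, so m(6) = 6.
Codeword c = [0, 1, 3, 0, 1, 6] ∈ F_7^6.


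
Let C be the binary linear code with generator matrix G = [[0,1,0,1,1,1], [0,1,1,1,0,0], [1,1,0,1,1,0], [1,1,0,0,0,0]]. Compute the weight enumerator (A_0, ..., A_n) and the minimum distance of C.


Weight distribution: A_0 = 1, A_2 = 4, A_3 = 6, A_4 = 3, A_5 = 2. Minimum distance d = 2.

Enumerate all 2^4 = 16 messages m ∈ F_2^4.
For each, compute codeword c = mG in F_2^6, then tally its weight.
  m = 0000 → c = 000000, weight = 0.
  m = 1000 → c = 010111, weight = 4.
  m = 0100 → c = 011100, weight = 3.
  m = 1100 → c = 001011, weight = 3.
  m = 0010 → c = 110110, weight = 4.
  m = 1010 → c = 100001, weight = 2.
  m = 0110 → c = 101010, weight = 3.
  m = 1110 → c = 111101, weight = 5.
  m = 0001 → c = 110000, weight = 2.
  m = 1001 → c = 100111, weight = 4.
  m = 0101 → c = 101100, weight = 3.
  m = 1101 → c = 111011, weight = 5.
  m = 0011 → c = 000110, weight = 2.
  m = 1011 → c = 010001, weight = 2.
  m = 0111 → c = 011010, weight = 3.
  m = 1111 → c = 001101, weight = 3.
Tally weights:
  weight 0: 1 codewords.
  weight 2: 4 codewords.
  weight 3: 6 codewords.
  weight 4: 3 codewords.
  weight 5: 2 codewords.
Minimum distance d = smallest w > 0 with A_w > 0 = 2.
Sanity: Σ A_w = 16 = 2^4 = 16 ✓.


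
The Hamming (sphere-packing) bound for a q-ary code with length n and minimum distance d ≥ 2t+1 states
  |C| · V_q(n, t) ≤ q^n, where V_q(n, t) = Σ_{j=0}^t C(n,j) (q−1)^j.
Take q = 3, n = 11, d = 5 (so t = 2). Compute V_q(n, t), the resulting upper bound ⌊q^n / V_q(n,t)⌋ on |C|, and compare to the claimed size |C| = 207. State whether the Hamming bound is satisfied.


V_q(n, t) = 243, q^n = 177147, Hamming bound = 729, |C| = 207 ≤ bound (satisfied).

Step 1: Compute V_q(n, t) = Σ_{j=0}^2 C(n, j) (q−1)^j.
  j = 0: C(11,0)·(2)^0 = 1·1 = 1.
  j = 1: C(11,1)·(2)^1 = 11·2 = 22.
  j = 2: C(11,2)·(2)^2 = 55·4 = 220.
  V_q(n, t) = 1 + 22 + 220 = 243.
Step 2: q^n = 3^11 = 177147.
Step 3: Hamming bound ⌊q^n / V_q(n,t)⌋ = ⌊177147/243⌋ = 729.
Step 4: Compare |C| = 207 to 729: satisfied.
The claimed |C| lies below the Hamming bound.


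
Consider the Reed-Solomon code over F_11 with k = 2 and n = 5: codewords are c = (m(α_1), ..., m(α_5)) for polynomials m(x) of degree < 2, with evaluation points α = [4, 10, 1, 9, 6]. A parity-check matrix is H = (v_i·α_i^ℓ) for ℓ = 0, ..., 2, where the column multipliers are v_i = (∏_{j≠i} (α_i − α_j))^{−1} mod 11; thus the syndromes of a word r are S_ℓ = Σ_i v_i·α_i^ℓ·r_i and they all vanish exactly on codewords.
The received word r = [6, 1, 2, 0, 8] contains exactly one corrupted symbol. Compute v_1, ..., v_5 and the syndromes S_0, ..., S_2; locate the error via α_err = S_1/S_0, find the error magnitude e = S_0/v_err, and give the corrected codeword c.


S = (5, 5, 5), error at position 3, error magnitude e = 10, c = [6, 1, 3, 0, 8].

Step 1: column multipliers v_i = (∏_{j≠i}(α_i − α_j))^{−1} mod 11.
  i = 1 (α = 4): (4−10)(4−1)(4−9)(4−6) = (−6)·3·(−5)·(−2) = −180 ≡ 7, so v_1 = 7^{−1} = 8 (mod 11).
  i = 2 (α = 10): (10−4)(10−1)(10−9)(10−6) = 6·9·1·4 = 216 ≡ 7, so v_2 = 7^{−1} = 8 (mod 11).
  i = 3 (α = 1): (1−4)(1−10)(1−9)(1−6) = (−3)·(−9)·(−8)·(−5) = 1080 ≡ 2, so v_3 = 2^{−1} = 6 (mod 11).
  i = 4 (α = 9): (9−4)(9−10)(9−1)(9−6) = 5·(−1)·8·3 = −120 ≡ 1, so v_4 = 1^{−1} = 1 (mod 11).
  i = 5 (α = 6): (6−4)(6−10)(6−1)(6−9) = 2·(−4)·5·(−3) = 120 ≡ 10, so v_5 = 10^{−1} = 10 (mod 11).
  v = [8, 8, 6, 1, 10].
Step 2: syndromes of r = [6, 1, 2, 0, 8] (all sums mod 11).
  S_0 = Σ v_i r_i = 8·6 + 8·1 + 6·2 + 1·0 + 10·8 = 148 ≡ 5.
  S_1 = Σ v_i α_i r_i = 8·4·6 + 8·10·1 + 6·1·2 + 1·9·0 + 10·6·8 = 764 ≡ 5.
  α_i^2 mod 11 = [5, 1, 1, 4, 3].
  S_2 = Σ v_i α_i^2 r_i = 8·5·6 + 8·1·1 + 6·1·2 + 1·4·0 + 10·3·8 = 500 ≡ 5.
  S = (5, 5, 5) ≠ 0, so r is not a codeword (an error is present).
Step 3: locate the error. For a single error e at position i, S_ℓ = v_i·e·α_i^ℓ, so α_err = S_1/S_0.
  S_0^{−1} = 5^{−1} = 9 (mod 11), so α_err = 5·9 = 45 ≡ 1 = α_3. Error position i = 3.
  Consistency check: S_2/S_1 = 5·9 = 45 ≡ 1 = α_err ✓ (single-error assumption holds).
Step 4: error magnitude e = S_0/v_3 = S_0·∏_{j≠3}(α_3 − α_j) = 5·2 = 10 ≡ 10 (mod 11).
Step 5: correct position 3: c_3 = r_3 − e = 2 − 10 ≡ 3 (mod 11). Hence c = [6, 1, 3, 0, 8].
  Check: interpolating c through the α_i gives m(x) = 2 + 1·x (degree < 2) with m(α_i) = c_i for every i, so c is indeed a codeword.


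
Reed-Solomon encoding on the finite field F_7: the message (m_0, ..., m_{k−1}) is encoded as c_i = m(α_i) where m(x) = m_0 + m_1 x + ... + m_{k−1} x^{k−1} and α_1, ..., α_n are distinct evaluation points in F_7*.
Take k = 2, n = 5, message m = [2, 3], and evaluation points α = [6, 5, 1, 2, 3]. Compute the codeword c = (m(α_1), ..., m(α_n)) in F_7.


c = [6, 3, 5, 1, 4]

Message polynomial: m(x) = 2 + 3·x (mod 7).
For each evaluation point α_i, compute m(α_i) mod 7:
  α_1 = 6: Horner steps 3 → 6, so m(6) = 6.
  α_2 = 5: Horner steps 3 → 3, so m(5) = 3.
  α_3 = 1: Horner steps 3 → 5, so m(1) = 5.
  α_4 = 2: Horner steps 3 → 1, so m(2) = 1.
  α_5 = 3: Horner steps 3 → 4, so m(3) = 4.
Codeword c = [6, 3, 5, 1, 4] ∈ F_7^5.


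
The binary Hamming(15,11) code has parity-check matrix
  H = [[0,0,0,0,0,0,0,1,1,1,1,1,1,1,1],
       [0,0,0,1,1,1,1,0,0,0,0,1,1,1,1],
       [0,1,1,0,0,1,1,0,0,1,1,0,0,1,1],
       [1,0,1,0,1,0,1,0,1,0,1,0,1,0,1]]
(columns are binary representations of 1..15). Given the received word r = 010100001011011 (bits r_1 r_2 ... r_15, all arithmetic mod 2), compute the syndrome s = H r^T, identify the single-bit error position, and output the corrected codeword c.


s = (1, 0, 0, 1)^T, error position = 9, corrected codeword c = 010100000011011

Compute s = H r^T mod 2 one row at a time:
  s_1 = 0 + 1 + 0 + 1 + 1 + 0 + 1 + 1 = 5 ≡ 1 (mod 2).
  s_2 = 1 + 0 + 0 + 0 + 1 + 0 + 1 + 1 = 4 ≡ 0 (mod 2).
  s_3 = 1 + 0 + 0 + 0 + 0 + 1 + 1 + 1 = 4 ≡ 0 (mod 2).
  s_4 = 0 + 0 + 0 + 0 + 1 + 1 + 0 + 1 = 3 ≡ 1 (mod 2).
s = (1, 0, 0, 1)^T — this equals column 9 of H (binary 1001), so error is at position 9.
Correct: flip bit 9 of r = 010100001011011 to get c = 010100000011011.


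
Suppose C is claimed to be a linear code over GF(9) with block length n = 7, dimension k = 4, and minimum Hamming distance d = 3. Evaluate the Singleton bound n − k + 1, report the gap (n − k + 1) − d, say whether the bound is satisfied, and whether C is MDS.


Singleton RHS = n − k + 1 = 4, slack = 1, bound satisfied, not MDS.

Singleton bound: d ≤ n − k + 1.
Here n = 7, k = 4, so n − k + 1 = 4.
Given d = 3, check d ≤ 4: YES.
Slack = (n − k + 1) − d = 1.
The code is NOT MDS (slack = 1 > 0).
Description: the claimed parameters are [7, 4, 3]_9; such a code would be non-MDS.


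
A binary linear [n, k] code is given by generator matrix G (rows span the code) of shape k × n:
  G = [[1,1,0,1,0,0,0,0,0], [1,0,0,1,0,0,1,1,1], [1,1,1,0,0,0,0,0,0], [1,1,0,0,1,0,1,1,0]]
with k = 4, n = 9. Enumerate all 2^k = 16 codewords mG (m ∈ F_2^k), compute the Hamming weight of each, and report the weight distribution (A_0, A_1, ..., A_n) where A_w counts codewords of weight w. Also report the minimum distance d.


Weight distribution: A_0 = 1, A_2 = 1, A_3 = 3, A_4 = 5, A_5 = 4, A_6 = 1, A_7 = 1. Minimum distance d = 2.

Enumerate all 2^4 = 16 messages m ∈ F_2^4.
For each, compute codeword c = mG in F_2^9, then tally its weight.
  m = 0000 → c = 000000000, weight = 0.
  m = 1000 → c = 110100000, weight = 3.
  m = 0100 → c = 100100111, weight = 5.
  m = 1100 → c = 010000111, weight = 4.
  m = 0010 → c = 111000000, weight = 3.
  m = 1010 → c = 001100000, weight = 2.
  m = 0110 → c = 011100111, weight = 6.
  m = 1110 → c = 101000111, weight = 5.
  m = 0001 → c = 110010110, weight = 5.
  m = 1001 → c = 000110110, weight = 4.
  m = 0101 → c = 010110001, weight = 4.
  m = 1101 → c = 100010001, weight = 3.
  m = 0011 → c = 001010110, weight = 4.
  m = 1011 → c = 111110110, weight = 7.
  m = 0111 → c = 101110001, weight = 5.
  m = 1111 → c = 011010001, weight = 4.
Tally weights:
  weight 0: 1 codewords.
  weight 2: 1 codewords.
  weight 3: 3 codewords.
  weight 4: 5 codewords.
  weight 5: 4 codewords.
  weight 6: 1 codewords.
  weight 7: 1 codewords.
Minimum distance d = smallest w > 0 with A_w > 0 = 2.
Sanity: Σ A_w = 16 = 2^4 = 16 ✓.


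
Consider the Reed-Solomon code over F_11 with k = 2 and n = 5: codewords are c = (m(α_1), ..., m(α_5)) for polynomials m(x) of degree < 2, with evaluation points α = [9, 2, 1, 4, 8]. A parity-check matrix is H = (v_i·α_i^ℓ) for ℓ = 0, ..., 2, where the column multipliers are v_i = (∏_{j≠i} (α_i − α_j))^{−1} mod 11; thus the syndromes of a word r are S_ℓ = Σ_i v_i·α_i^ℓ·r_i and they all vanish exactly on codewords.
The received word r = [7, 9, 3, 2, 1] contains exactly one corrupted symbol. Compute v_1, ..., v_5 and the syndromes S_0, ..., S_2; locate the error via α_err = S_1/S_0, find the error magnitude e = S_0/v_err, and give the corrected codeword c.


S = (8, 10, 7), error at position 4, error magnitude e = 3, c = [7, 9, 3, 10, 1].

Step 1: column multipliers v_i = (∏_{j≠i}(α_i − α_j))^{−1} mod 11.
  i = 1 (α = 9): (9−2)(9−1)(9−4)(9−8) = 7·8·5·1 = 280 ≡ 5, so v_1 = 5^{−1} = 9 (mod 11).
  i = 2 (α = 2): (2−9)(2−1)(2−4)(2−8) = (−7)·1·(−2)·(−6) = −84 ≡ 4, so v_2 = 4^{−1} = 3 (mod 11).
  i = 3 (α = 1): (1−9)(1−2)(1−4)(1−8) = (−8)·(−1)·(−3)·(−7) = 168 ≡ 3, so v_3 = 3^{−1} = 4 (mod 11).
  i = 4 (α = 4): (4−9)(4−2)(4−1)(4−8) = (−5)·2·3·(−4) = 120 ≡ 10, so v_4 = 10^{−1} = 10 (mod 11).
  i = 5 (α = 8): (8−9)(8−2)(8−1)(8−4) = (−1)·6·7·4 = −168 ≡ 8, so v_5 = 8^{−1} = 7 (mod 11).
  v = [9, 3, 4, 10, 7].
Step 2: syndromes of r = [7, 9, 3, 2, 1] (all sums mod 11).
  S_0 = Σ v_i r_i = 9·7 + 3·9 + 4·3 + 10·2 + 7·1 = 129 ≡ 8.
  S_1 = Σ v_i α_i r_i = 9·9·7 + 3·2·9 + 4·1·3 + 10·4·2 + 7·8·1 = 769 ≡ 10.
  α_i^2 mod 11 = [4, 4, 1, 5, 9].
  S_2 = Σ v_i α_i^2 r_i = 9·4·7 + 3·4·9 + 4·1·3 + 10·5·2 + 7·9·1 = 535 ≡ 7.
  S = (8, 10, 7) ≠ 0, so r is not a codeword (an error is present).
Step 3: locate the error. For a single error e at position i, S_ℓ = v_i·e·α_i^ℓ, so α_err = S_1/S_0.
  S_0^{−1} = 8^{−1} = 7 (mod 11), so α_err = 10·7 = 70 ≡ 4 = α_4. Error position i = 4.
  Consistency check: S_2/S_1 = 7·10 = 70 ≡ 4 = α_err ✓ (single-error assumption holds).
Step 4: error magnitude e = S_0/v_4 = S_0·∏_{j≠4}(α_4 − α_j) = 8·10 = 80 ≡ 3 (mod 11).
Step 5: correct position 4: c_4 = r_4 − e = 2 − 3 ≡ 10 (mod 11). Hence c = [7, 9, 3, 10, 1].
  Check: interpolating c through the α_i gives m(x) = 8 + 6·x (degree < 2) with m(α_i) = c_i for every i, so c is indeed a codeword.


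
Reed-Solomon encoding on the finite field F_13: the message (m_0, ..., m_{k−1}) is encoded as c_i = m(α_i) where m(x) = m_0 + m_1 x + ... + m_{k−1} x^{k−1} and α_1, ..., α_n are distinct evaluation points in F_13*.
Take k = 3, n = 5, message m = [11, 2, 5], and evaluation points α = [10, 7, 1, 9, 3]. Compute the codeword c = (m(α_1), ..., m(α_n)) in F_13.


c = [11, 10, 5, 5, 10]

Message polynomial: m(x) = 11 + 2·x + 5·x^2 (mod 13).
For each evaluation point α_i, compute m(α_i) mod 13:
  α_1 = 10: Horner steps 5 → 0 → 11, so m(10) = 11.
  α_2 = 7: Horner steps 5 → 11 → 10, so m(7) = 10.
  α_3 = 1: Horner steps 5 → 7 → 5, so m(1) = 5.
  α_4 = 9: Horner steps 5 → 8 → 5, so m(9) = 5.
  α_5 = 3: Horner steps 5 → 4 → 10, so m(3) = 10.
Codeword c = [11, 10, 5, 5, 10] ∈ F_13^5.
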